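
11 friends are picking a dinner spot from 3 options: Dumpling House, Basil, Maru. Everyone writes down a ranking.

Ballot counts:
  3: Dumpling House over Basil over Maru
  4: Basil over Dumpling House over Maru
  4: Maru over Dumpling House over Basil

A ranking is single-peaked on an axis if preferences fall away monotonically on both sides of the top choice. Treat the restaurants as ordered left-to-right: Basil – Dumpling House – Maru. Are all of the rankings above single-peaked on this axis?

yes

Axis positions: Basil=1, Dumpling House=2, Maru=3.
Ballot type 1 (peak Dumpling House at position 2): ranking walks positions 2-1-3, expanding outward from the peak — single-peaked.
Ballot type 2 (peak Basil at position 1): ranking walks positions 1-2-3, expanding outward from the peak — single-peaked.
Ballot type 3 (peak Maru at position 3): ranking walks positions 3-2-1, expanding outward from the peak — single-peaked.
Every ranking is single-peaked on this axis.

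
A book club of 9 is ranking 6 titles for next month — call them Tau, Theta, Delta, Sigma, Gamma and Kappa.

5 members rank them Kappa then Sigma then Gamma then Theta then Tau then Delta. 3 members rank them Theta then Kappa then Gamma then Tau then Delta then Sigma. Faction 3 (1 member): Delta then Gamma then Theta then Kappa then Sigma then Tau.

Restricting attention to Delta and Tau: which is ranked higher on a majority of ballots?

Ballots ranking Delta above Tau: 1.
Ballots ranking Tau above Delta: 9 − 1 = 8.
Tau wins the head-to-head 8–1.

Tau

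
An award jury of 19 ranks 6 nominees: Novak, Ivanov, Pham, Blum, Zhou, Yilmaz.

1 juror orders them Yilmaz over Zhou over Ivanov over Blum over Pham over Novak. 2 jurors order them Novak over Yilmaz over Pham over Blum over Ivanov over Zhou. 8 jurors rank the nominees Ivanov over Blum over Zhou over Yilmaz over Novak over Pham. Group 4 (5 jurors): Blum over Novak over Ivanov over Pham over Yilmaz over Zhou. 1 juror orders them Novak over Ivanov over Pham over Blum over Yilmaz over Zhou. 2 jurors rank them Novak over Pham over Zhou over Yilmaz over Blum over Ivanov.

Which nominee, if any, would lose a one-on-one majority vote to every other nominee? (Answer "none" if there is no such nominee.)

Pairwise majorities:
Novak vs Ivanov: 10 to 9, Novak.
Novak vs Pham: Novak is ranked higher on 2+8+5+1+2 = 18 ballots, Pham on 1. Novak wins 18–1.
Novak vs Blum: Novak preferred on 2+1+2 = 5 ballots; Blum wins 14–5.
Novak vs Zhou: Novak wins 10–9.
Novak vs Yilmaz: 10 to 9, Novak.
Ivanov vs Pham: 1+8+5+1 = 15 for Ivanov, 4 for Pham — Ivanov by 15–4.
Ivanov–Blum: Ivanov 10–9.
Ivanov vs Zhou: 16 to 3, Ivanov.
Ivanov–Yilmaz: Ivanov 14–5.
Pham vs Blum: Blum, 14–5.
Pham vs Zhou: Pham wins 10–9.
Pham vs Yilmaz: Pham is ranked higher on 5+1+2 = 8 ballots, Yilmaz on 11. Yilmaz wins 11–8.
Blum vs Zhou: 16 to 3, Blum.
Blum vs Yilmaz: Blum preferred on 8+5+1 = 14 ballots; Blum wins 14–5.
Zhou–Yilmaz: Zhou 10–9.
Each nominee has at least one pairwise win (Novak beats Ivanov; Ivanov beats Pham; Pham beats Zhou; Blum beats Novak; Zhou beats Yilmaz; Yilmaz beats Pham) — no Condorcet loser.

none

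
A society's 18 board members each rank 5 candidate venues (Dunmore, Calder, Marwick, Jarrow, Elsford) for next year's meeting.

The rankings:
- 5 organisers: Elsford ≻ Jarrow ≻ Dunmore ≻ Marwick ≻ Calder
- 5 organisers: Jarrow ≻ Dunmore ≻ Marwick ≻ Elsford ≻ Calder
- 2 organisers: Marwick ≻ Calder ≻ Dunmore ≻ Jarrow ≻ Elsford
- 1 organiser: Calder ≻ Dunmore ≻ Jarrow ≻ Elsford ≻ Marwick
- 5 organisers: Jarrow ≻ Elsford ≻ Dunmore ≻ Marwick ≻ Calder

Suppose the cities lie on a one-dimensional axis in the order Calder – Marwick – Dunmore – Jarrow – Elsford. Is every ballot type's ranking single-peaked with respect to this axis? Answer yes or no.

Axis positions: Calder=1, Marwick=2, Dunmore=3, Jarrow=4, Elsford=5.
Ballot type 1 (peak Elsford at position 5): ranking walks positions 5-4-3-2-1, expanding outward from the peak — single-peaked.
Ballot type 2 (peak Jarrow at position 4): ranking walks positions 4-3-2-5-1, expanding outward from the peak — single-peaked.
Ballot type 3 (peak Marwick at position 2): ranking walks positions 2-1-3-4-5, expanding outward from the peak — single-peaked.
Ballot type 4: ranking walks positions 1-3-4-5-2; Dunmore is ranked above Marwick even though Marwick lies between Dunmore and the peak Calder on the axis — preferences dip and rise again. Not single-peaked.
Ballot type 5 (peak Jarrow at position 4): ranking walks positions 4-5-3-2-1, expanding outward from the peak — single-peaked.
Ballot type 4 violates single-peakedness, so the profile is not single-peaked on this axis.

no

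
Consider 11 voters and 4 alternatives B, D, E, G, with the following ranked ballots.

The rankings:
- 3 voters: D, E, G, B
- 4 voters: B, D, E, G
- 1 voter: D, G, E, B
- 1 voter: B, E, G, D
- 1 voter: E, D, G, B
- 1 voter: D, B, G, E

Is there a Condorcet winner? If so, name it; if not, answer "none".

D

Check each pair by majority over 11 ballots:
B vs D: D wins 6–5.
B–E: B 6–5.
B vs G: B, 6–5.
D–E: D 9–2.
D–G: D 10–1.
E–G: E 9–2.
Only D has no losses; D is the Condorcet winner.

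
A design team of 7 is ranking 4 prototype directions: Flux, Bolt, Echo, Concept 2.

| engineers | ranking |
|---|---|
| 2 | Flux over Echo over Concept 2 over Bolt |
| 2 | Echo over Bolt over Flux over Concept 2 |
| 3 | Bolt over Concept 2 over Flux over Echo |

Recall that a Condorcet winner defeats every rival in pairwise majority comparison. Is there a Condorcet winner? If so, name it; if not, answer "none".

none

Check each pair by majority over 7 ballots:
Flux vs Bolt: Flux preferred on 2 ballots; Bolt wins 5–2.
Flux vs Echo: Flux preferred on 2+3 = 5 ballots; Flux wins 5–2.
Flux vs Concept 2: Flux preferred on 2+2 = 4 ballots; Flux wins 4–3.
Bolt vs Echo: 3 for Bolt, 4 for Echo — Echo by 4–3.
Bolt vs Concept 2: Bolt preferred on 2+3 = 5 ballots; Bolt wins 5–2.
Echo vs Concept 2: 2+2 = 4 for Echo, 3 for Concept 2 — Echo by 4–3.
No design is unbeaten: Flux loses to Bolt; Bolt loses to Echo; Echo loses to Flux; Concept 2 loses to Flux. In particular Flux → Echo → Bolt → Flux is a majority cycle — no Condorcet winner exists.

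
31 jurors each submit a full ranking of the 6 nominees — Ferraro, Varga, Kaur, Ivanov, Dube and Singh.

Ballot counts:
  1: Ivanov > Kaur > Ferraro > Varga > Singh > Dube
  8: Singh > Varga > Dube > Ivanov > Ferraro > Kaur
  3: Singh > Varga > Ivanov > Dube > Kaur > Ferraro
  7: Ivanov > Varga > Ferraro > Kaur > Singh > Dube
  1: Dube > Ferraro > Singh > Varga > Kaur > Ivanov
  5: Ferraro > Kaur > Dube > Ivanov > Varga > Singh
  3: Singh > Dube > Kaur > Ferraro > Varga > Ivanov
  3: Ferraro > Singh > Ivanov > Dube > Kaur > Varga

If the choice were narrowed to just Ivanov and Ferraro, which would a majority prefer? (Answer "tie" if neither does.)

Ballots ranking Ivanov above Ferraro: 1 + 8 + 3 + 7 = 19.
Ballots ranking Ferraro above Ivanov: 31 − 19 = 12.
Ivanov wins the head-to-head 19–12.

Ivanov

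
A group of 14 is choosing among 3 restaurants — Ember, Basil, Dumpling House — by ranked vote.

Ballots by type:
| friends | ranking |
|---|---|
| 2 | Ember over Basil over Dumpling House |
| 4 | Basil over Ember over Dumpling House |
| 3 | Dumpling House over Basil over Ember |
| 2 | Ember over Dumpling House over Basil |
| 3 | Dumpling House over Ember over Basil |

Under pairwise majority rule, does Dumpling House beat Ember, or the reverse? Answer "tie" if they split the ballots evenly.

Ember

Ballots ranking Dumpling House above Ember: 3 + 3 = 6.
Ballots ranking Ember above Dumpling House: 14 − 6 = 8.
Ember wins the head-to-head 8–6.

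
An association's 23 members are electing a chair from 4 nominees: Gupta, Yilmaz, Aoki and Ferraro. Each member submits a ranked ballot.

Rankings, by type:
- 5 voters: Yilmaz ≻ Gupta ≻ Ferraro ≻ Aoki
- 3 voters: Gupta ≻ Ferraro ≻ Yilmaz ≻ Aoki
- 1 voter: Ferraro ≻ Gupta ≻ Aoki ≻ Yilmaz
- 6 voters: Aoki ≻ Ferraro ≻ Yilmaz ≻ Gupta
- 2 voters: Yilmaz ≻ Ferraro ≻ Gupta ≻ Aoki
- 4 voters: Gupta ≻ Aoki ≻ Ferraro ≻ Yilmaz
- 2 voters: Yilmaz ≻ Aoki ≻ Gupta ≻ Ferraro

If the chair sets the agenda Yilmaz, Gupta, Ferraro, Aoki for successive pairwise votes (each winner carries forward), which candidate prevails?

Aoki

Round 1: Yilmaz vs Gupta — 15–8, Yilmaz advances.
Round 2: Yilmaz vs Ferraro — 9–14, Ferraro advances.
Round 3: Ferraro vs Aoki — 11–12, Aoki advances.
The agenda winner is Aoki.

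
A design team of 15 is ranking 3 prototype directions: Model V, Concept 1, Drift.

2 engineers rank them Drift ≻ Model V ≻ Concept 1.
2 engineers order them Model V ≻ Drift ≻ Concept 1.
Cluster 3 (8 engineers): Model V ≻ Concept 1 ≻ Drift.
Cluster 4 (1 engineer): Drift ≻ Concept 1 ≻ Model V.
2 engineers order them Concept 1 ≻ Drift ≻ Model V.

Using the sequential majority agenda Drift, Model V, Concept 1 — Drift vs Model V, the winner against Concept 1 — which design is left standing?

Model V

Round 1: Drift vs Model V — 5–10, Model V advances.
Round 2: Model V vs Concept 1 — 12–3, Model V advances.
The agenda winner is Model V.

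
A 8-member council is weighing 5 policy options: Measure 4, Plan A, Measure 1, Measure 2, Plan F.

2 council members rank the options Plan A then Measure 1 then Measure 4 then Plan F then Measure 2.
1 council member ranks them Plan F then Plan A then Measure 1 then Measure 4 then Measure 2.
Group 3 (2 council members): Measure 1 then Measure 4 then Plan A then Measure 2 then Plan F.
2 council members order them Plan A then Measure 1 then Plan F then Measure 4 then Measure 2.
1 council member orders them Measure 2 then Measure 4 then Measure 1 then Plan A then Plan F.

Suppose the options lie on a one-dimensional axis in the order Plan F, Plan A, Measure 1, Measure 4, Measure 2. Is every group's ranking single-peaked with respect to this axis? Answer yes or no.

Axis positions: Plan F=1, Plan A=2, Measure 1=3, Measure 4=4, Measure 2=5.
Group 1 (peak Plan A at position 2): ranking walks positions 2-3-4-1-5, expanding outward from the peak — single-peaked.
Group 2 (peak Plan F at position 1): ranking walks positions 1-2-3-4-5, expanding outward from the peak — single-peaked.
Group 3 (peak Measure 1 at position 3): ranking walks positions 3-4-2-5-1, expanding outward from the peak — single-peaked.
Group 4 (peak Plan A at position 2): ranking walks positions 2-3-1-4-5, expanding outward from the peak — single-peaked.
Group 5 (peak Measure 2 at position 5): ranking walks positions 5-4-3-2-1, expanding outward from the peak — single-peaked.
Every ranking is single-peaked on this axis.

yes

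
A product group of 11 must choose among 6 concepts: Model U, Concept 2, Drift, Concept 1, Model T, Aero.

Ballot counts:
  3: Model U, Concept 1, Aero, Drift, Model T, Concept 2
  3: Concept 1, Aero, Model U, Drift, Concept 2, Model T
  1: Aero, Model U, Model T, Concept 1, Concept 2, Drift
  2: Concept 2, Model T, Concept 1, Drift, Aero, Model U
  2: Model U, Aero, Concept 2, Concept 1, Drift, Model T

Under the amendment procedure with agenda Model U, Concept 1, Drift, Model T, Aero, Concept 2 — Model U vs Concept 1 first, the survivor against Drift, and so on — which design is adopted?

Aero

Round 1: Model U vs Concept 1 — 6–5, Model U advances.
Round 2: Model U vs Drift — 9–2, Model U advances.
Round 3: Model U vs Model T — 9–2, Model U advances.
Round 4: Model U vs Aero — 5–6, Aero advances.
Round 5: Aero vs Concept 2 — 9–2, Aero advances.
Aero survives the agenda.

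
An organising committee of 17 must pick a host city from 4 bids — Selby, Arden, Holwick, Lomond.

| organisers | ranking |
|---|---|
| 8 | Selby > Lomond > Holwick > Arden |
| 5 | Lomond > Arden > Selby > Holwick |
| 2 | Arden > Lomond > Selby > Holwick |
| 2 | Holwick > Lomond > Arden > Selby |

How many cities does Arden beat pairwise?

1

Arden against each rival (17 organisers):
Arden vs Selby: 9 to 8, Arden.
Arden vs Holwick: 7 to 10, Holwick.
Arden vs Lomond: Lomond wins 15–2.
Arden beats Selby; loses to Holwick, Lomond — 1 pairwise win.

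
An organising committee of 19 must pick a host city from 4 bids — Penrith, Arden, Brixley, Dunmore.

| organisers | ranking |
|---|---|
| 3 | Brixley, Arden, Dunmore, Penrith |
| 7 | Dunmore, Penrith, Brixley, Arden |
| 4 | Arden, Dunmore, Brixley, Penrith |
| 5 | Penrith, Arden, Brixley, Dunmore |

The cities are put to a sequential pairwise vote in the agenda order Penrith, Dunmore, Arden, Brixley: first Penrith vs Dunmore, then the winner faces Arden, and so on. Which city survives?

Round 1: Penrith vs Dunmore — 5–14, Dunmore advances.
Round 2: Dunmore vs Arden — 7–12, Arden advances.
Round 3: Arden vs Brixley — 9–10, Brixley advances.
Brixley survives the agenda.

Brixley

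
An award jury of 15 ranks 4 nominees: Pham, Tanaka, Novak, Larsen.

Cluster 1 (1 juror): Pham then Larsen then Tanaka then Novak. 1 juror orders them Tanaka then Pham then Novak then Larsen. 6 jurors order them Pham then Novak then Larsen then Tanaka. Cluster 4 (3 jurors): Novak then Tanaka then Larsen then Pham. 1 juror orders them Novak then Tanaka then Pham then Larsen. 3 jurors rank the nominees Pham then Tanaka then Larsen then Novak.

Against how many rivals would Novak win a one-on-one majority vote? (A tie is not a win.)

2

Novak against each rival (15 jurors):
Novak vs Pham: Novak preferred on 3+1 = 4 ballots; Pham wins 11–4.
Novak vs Tanaka: 6+3+1 = 10 for Novak, 5 for Tanaka — Novak by 10–5.
Novak–Larsen: Novak 11–4.
Novak beats Tanaka, Larsen; loses to Pham — 2 pairwise wins.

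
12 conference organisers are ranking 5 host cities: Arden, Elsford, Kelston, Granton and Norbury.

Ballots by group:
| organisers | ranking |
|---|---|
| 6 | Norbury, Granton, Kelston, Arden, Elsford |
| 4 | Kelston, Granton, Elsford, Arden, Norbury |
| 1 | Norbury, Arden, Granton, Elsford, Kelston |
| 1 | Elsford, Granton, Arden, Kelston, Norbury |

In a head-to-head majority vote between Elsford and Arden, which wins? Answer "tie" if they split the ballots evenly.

Ballots ranking Elsford above Arden: 4 + 1 = 5.
Ballots ranking Arden above Elsford: 12 − 5 = 7.
Arden wins the head-to-head 7–5.

Arden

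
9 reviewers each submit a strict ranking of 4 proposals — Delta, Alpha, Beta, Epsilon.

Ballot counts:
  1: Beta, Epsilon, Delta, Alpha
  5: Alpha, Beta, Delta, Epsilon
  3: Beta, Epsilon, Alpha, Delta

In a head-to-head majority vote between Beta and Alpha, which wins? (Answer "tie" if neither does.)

Alpha

Ballots ranking Beta above Alpha: 1 + 3 = 4.
Ballots ranking Alpha above Beta: 9 − 4 = 5.
Alpha wins the head-to-head 5–4.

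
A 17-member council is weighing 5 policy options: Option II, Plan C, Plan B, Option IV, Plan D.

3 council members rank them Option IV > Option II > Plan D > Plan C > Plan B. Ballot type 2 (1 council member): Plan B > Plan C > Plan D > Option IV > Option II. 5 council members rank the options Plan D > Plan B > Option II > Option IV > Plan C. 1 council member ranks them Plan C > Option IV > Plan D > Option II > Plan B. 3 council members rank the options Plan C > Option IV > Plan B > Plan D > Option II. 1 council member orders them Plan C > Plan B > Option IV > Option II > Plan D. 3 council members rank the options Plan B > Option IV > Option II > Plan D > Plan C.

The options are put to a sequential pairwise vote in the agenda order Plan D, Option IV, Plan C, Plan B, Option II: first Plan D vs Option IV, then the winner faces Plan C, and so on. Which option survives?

Round 1: Plan D vs Option IV — 6–11, Option IV advances.
Round 2: Option IV vs Plan C — 11–6, Option IV advances.
Round 3: Option IV vs Plan B — 7–10, Plan B advances.
Round 4: Plan B vs Option II — 13–4, Plan B advances.
The agenda winner is Plan B.

Plan B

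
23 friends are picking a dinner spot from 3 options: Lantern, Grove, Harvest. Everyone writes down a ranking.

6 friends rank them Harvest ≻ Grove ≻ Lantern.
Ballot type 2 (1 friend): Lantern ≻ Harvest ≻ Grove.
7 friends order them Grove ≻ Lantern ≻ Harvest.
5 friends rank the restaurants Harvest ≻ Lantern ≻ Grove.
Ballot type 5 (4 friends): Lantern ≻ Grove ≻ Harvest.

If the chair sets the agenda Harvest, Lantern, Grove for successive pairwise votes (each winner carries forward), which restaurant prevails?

Round 1: Harvest vs Lantern — 11–12, Lantern advances.
Round 2: Lantern vs Grove — 10–13, Grove advances.
The agenda winner is Grove.

Grove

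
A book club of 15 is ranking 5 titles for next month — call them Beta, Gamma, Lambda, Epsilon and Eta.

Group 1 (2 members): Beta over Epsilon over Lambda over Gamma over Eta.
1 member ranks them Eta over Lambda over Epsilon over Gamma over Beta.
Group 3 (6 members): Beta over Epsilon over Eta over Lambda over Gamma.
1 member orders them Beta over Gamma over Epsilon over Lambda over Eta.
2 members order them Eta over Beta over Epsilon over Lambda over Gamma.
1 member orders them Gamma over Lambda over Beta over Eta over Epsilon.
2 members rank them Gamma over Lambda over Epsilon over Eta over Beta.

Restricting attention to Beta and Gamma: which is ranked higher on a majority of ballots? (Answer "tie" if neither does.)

Ballots ranking Beta above Gamma: 2 + 6 + 1 + 2 = 11.
Ballots ranking Gamma above Beta: 15 − 11 = 4.
Beta wins the head-to-head 11–4.

Beta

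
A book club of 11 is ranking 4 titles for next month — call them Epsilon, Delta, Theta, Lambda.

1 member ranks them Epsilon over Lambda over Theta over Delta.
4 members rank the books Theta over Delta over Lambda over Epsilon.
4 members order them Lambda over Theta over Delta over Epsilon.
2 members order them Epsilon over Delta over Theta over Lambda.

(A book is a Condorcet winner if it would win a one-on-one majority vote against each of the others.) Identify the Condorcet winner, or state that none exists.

Theta

Head-to-head results (11 members):
Epsilon vs Delta: 3 to 8, Delta.
Epsilon vs Theta: Epsilon is ranked higher on 1+2 = 3 ballots, Theta on 8. Theta wins 8–3.
Epsilon vs Lambda: 1+2 = 3 for Epsilon, 8 for Lambda — Lambda by 8–3.
Delta vs Theta: Delta preferred on 2 ballots; Theta wins 9–2.
Delta vs Lambda: 4+2 = 6 for Delta, 5 for Lambda — Delta by 6–5.
Theta vs Lambda: Theta is ranked higher on 4+2 = 6 ballots, Lambda on 5. Theta wins 6–5.
Theta beats each of Epsilon, Delta, Lambda — Theta is the Condorcet winner.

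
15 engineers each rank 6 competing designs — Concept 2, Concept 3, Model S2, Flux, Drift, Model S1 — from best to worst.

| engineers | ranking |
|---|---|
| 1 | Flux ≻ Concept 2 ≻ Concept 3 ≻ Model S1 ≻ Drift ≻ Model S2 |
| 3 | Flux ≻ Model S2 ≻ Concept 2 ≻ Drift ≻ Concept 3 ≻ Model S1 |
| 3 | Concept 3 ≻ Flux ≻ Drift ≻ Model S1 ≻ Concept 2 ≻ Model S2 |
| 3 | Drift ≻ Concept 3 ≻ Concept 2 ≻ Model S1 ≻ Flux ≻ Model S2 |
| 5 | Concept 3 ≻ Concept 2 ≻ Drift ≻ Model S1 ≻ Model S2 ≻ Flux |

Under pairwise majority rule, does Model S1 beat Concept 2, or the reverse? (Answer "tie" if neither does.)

Concept 2

Ballots ranking Model S1 above Concept 2: 3.
Ballots ranking Concept 2 above Model S1: 15 − 3 = 12.
Concept 2 wins the head-to-head 12–3.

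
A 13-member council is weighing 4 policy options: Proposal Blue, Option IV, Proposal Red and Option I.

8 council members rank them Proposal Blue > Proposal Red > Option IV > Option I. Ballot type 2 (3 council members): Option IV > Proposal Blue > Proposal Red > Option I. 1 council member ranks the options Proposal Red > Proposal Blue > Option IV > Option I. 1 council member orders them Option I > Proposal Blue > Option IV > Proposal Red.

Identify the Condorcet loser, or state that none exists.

Option I

Pairwise majorities:
Proposal Blue vs Option IV: Proposal Blue wins 10–3.
Proposal Blue vs Proposal Red: Proposal Blue, 12–1.
Proposal Blue vs Option I: Proposal Blue preferred on 8+3+1 = 12 ballots; Proposal Blue wins 12–1.
Option IV vs Proposal Red: Option IV preferred on 3+1 = 4 ballots; Proposal Red wins 9–4.
Option IV–Option I: Option IV 12–1.
Proposal Red vs Option I: Proposal Red is ranked higher on 8+3+1 = 12 ballots, Option I on 1. Proposal Red wins 12–1.
Option I loses to every other option — it is the Condorcet loser.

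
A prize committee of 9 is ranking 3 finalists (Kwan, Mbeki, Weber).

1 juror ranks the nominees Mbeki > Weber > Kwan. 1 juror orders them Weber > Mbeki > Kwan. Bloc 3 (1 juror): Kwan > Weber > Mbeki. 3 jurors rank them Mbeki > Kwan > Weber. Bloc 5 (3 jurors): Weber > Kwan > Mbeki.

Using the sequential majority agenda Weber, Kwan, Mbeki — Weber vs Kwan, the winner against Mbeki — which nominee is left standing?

Round 1: Weber vs Kwan — 5–4, Weber advances.
Round 2: Weber vs Mbeki — 5–4, Weber advances.
Weber survives the agenda.

Weber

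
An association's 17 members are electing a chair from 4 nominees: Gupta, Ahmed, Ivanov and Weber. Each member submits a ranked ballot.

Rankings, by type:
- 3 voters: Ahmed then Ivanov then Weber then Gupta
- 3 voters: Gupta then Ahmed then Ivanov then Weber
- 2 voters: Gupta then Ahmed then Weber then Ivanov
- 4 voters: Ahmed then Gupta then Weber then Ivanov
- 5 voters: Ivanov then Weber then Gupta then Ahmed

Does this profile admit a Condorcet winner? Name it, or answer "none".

Gupta

Pairwise majorities:
Gupta vs Ahmed: Gupta, 10–7.
Gupta vs Ivanov: Gupta wins 9–8.
Gupta vs Weber: Gupta preferred on 3+2+4 = 9 ballots; Gupta wins 9–8.
Ahmed vs Ivanov: Ahmed is ranked higher on 3+3+2+4 = 12 ballots, Ivanov on 5. Ahmed wins 12–5.
Ahmed vs Weber: Ahmed is ranked higher on 3+3+2+4 = 12 ballots, Weber on 5. Ahmed wins 12–5.
Ivanov vs Weber: Ivanov is ranked higher on 3+3+5 = 11 ballots, Weber on 6. Ivanov wins 11–6.
Gupta beats each of Ahmed, Ivanov, Weber — Gupta is the Condorcet winner.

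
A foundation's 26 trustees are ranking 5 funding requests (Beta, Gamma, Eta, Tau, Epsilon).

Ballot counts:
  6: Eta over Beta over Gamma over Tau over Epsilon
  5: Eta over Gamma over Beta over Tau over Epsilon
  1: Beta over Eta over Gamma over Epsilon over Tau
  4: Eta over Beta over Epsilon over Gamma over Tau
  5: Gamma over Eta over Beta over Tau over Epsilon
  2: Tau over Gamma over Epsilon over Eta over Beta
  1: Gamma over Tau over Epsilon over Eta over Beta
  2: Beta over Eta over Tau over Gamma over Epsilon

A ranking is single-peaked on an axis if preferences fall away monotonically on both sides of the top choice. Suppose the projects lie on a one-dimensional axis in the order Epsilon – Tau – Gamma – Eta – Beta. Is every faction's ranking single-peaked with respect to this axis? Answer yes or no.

no

Axis positions: Epsilon=1, Tau=2, Gamma=3, Eta=4, Beta=5.
Faction 1 (peak Eta at position 4): ranking walks positions 4-5-3-2-1, expanding outward from the peak — single-peaked.
Faction 2 (peak Eta at position 4): ranking walks positions 4-3-5-2-1, expanding outward from the peak — single-peaked.
Faction 3: ranking walks positions 5-4-3-1-2; Epsilon is ranked above Tau even though Tau lies between Epsilon and the peak Beta on the axis — preferences dip and rise again. Not single-peaked.
Faction 4: ranking walks positions 4-5-1-3-2; Epsilon is ranked above Gamma even though Gamma lies between Epsilon and the peak Eta on the axis — preferences dip and rise again. Not single-peaked.
Faction 5 (peak Gamma at position 3): ranking walks positions 3-4-5-2-1, expanding outward from the peak — single-peaked.
Faction 6 (peak Tau at position 2): ranking walks positions 2-3-1-4-5, expanding outward from the peak — single-peaked.
Faction 7 (peak Gamma at position 3): ranking walks positions 3-2-1-4-5, expanding outward from the peak — single-peaked.
Faction 8: ranking walks positions 5-4-2-3-1; Tau is ranked above Gamma even though Gamma lies between Tau and the peak Beta on the axis — preferences dip and rise again. Not single-peaked.
Faction 3 violates single-peakedness, so the profile is not single-peaked on this axis.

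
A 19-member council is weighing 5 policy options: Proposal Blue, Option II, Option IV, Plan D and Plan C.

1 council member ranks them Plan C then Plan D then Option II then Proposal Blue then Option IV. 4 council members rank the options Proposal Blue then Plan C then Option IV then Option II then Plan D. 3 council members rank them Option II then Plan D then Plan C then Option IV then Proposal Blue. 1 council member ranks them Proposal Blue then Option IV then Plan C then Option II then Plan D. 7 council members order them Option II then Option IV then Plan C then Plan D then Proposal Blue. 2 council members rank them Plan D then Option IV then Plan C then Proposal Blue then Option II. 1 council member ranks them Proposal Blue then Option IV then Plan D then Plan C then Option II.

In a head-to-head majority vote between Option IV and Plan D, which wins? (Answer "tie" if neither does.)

Option IV

Ballots ranking Option IV above Plan D: 4 + 1 + 7 + 1 = 13.
Ballots ranking Plan D above Option IV: 19 − 13 = 6.
Option IV wins the head-to-head 13–6.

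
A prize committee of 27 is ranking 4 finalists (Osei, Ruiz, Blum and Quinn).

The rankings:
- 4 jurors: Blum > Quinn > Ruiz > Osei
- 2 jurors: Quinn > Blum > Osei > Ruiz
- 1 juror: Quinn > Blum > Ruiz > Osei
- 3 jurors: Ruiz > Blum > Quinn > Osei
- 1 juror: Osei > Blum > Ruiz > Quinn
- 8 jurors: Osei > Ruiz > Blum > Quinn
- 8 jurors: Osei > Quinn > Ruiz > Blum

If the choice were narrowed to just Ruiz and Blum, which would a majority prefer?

Ruiz

Ballots ranking Ruiz above Blum: 3 + 8 + 8 = 19.
Ballots ranking Blum above Ruiz: 27 − 19 = 8.
Ruiz wins the head-to-head 19–8.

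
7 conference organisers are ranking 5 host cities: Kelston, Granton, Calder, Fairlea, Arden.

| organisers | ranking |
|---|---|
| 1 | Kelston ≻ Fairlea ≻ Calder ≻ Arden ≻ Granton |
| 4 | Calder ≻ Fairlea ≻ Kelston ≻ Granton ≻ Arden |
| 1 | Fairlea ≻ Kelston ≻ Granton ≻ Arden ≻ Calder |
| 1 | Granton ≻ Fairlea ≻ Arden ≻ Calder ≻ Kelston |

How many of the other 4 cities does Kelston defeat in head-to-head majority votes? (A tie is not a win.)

2

Kelston against each rival (7 organisers):
Kelston vs Granton: 1+4+1 = 6 for Kelston, 1 for Granton — Kelston by 6–1.
Kelston–Calder: Calder 5–2.
Kelston vs Fairlea: Fairlea wins 6–1.
Kelston vs Arden: Kelston wins 6–1.
Kelston beats Granton, Arden; loses to Calder, Fairlea — 2 pairwise wins.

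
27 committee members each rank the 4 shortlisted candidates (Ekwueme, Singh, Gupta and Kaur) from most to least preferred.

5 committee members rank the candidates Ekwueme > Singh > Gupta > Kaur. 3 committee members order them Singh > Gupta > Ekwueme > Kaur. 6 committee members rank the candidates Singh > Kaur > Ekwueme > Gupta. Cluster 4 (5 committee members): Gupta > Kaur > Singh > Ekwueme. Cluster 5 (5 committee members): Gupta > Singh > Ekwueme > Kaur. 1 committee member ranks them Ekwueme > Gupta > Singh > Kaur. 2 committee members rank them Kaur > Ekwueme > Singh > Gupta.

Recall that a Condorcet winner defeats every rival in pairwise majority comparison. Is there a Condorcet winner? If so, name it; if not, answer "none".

Singh

Pairwise majorities:
Ekwueme–Singh: Singh 19–8.
Ekwueme vs Gupta: Ekwueme wins 14–13.
Ekwueme vs Kaur: Ekwueme, 14–13.
Singh–Gupta: Singh 16–11.
Singh–Kaur: Singh 20–7.
Gupta vs Kaur: Gupta wins 19–8.
Singh wins every pairwise contest, so Singh is the Condorcet winner.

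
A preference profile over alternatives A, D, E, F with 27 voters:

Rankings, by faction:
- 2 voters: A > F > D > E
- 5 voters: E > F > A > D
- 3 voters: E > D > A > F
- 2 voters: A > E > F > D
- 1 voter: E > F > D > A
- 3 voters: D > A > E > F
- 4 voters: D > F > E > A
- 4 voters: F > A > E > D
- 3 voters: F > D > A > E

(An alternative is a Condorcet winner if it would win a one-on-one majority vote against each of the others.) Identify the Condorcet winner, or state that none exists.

none

Head-to-head results (27 voters):
A vs D: A is ranked higher on 2+5+2+4 = 13 ballots, D on 14. D wins 14–13.
A vs E: A preferred on 2+2+3+4+3 = 14 ballots; A wins 14–13.
A vs F: 2+3+2+3 = 10 for A, 17 for F — F by 17–10.
D vs E: 2+3+4+3 = 12 for D, 15 for E — E by 15–12.
D vs F: D is ranked higher on 3+3+4 = 10 ballots, F on 17. F wins 17–10.
E vs F: 5+3+2+1+3 = 14 for E, 13 for F — E by 14–13.
Every alternative loses at least once (A loses to D; D loses to E; E loses to A; F loses to E). The majority relation contains the cycle A > E > D > A, so there is no Condorcet winner.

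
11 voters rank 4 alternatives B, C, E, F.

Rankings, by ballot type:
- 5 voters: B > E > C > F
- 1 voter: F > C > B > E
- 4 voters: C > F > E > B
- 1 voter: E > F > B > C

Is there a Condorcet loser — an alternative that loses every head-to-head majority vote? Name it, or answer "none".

Head-to-head results (11 voters):
B vs C: B, 6–5.
B–E: B 6–5.
B vs F: B preferred on 5 ballots; F wins 6–5.
C vs E: 1+4 = 5 for C, 6 for E — E by 6–5.
C vs F: C wins 9–2.
E vs F: 6 to 5, E.
Every alternative wins at least one matchup (B beats C; C beats F; E beats C; F beats B), so there is no Condorcet loser.

none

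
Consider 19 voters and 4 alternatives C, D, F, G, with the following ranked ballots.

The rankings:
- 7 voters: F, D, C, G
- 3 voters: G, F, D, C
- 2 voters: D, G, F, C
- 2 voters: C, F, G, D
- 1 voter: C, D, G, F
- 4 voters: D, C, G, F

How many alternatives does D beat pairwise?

2

D against each rival (19 voters):
D vs C: D, 16–3.
D vs F: D is ranked higher on 2+1+4 = 7 ballots, F on 12. F wins 12–7.
D vs G: D wins 14–5.
D beats C, G; loses to F — 2 pairwise wins.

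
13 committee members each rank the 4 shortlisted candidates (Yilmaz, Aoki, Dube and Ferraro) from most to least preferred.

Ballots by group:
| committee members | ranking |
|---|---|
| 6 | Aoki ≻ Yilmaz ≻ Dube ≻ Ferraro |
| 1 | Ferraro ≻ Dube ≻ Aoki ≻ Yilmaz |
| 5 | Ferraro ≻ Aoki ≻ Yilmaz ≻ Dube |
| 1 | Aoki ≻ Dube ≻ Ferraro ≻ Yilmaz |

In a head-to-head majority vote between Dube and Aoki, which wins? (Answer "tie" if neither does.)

Ballots ranking Dube above Aoki: 1.
Ballots ranking Aoki above Dube: 13 − 1 = 12.
Aoki wins the head-to-head 12–1.

Aoki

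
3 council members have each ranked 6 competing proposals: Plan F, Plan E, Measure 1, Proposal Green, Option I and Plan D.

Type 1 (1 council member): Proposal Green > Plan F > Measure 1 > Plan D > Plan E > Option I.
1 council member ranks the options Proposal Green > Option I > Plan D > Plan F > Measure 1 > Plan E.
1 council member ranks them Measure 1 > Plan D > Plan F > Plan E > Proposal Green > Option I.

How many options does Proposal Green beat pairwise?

5

Proposal Green against each rival (3 council members):
Proposal Green vs Plan F: Proposal Green wins 2–1.
Proposal Green vs Plan E: Proposal Green preferred on 1+1 = 2 ballots; Proposal Green wins 2–1.
Proposal Green–Measure 1: Proposal Green 2–1.
Proposal Green–Option I: Proposal Green 3–0.
Proposal Green vs Plan D: 2 to 1, Proposal Green.
Proposal Green beats Plan F, Plan E, Measure 1, Option I, Plan D — 5 pairwise wins.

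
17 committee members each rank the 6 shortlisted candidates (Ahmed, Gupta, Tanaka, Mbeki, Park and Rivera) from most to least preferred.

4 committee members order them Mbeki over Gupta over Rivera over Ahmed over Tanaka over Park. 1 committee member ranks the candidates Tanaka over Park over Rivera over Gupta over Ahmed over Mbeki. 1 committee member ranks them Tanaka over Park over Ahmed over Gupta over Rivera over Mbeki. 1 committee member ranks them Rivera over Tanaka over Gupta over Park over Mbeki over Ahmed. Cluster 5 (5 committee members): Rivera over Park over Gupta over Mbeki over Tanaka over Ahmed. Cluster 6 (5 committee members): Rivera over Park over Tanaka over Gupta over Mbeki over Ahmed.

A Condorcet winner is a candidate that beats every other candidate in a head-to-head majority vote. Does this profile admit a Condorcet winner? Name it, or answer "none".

Rivera

Check each pair by majority over 17 ballots:
Ahmed vs Gupta: 1 to 16, Gupta.
Ahmed–Tanaka: Tanaka 13–4.
Ahmed–Mbeki: Mbeki 15–2.
Ahmed vs Park: 4 for Ahmed, 13 for Park — Park by 13–4.
Ahmed vs Rivera: Ahmed preferred on 1 ballot; Rivera wins 16–1.
Gupta vs Tanaka: Gupta, 9–8.
Gupta vs Mbeki: Gupta, 13–4.
Gupta vs Park: 4+1 = 5 for Gupta, 12 for Park — Park by 12–5.
Gupta vs Rivera: 5 to 12, Rivera.
Tanaka–Mbeki: Mbeki 9–8.
Tanaka vs Park: 4+1+1+1 = 7 for Tanaka, 10 for Park — Park by 10–7.
Tanaka vs Rivera: Rivera wins 15–2.
Mbeki vs Park: Park wins 13–4.
Mbeki vs Rivera: Mbeki is ranked higher on 4 ballots, Rivera on 13. Rivera wins 13–4.
Park vs Rivera: 1+1 = 2 for Park, 15 for Rivera — Rivera by 15–2.
Rivera wins every pairwise contest, so Rivera is the Condorcet winner.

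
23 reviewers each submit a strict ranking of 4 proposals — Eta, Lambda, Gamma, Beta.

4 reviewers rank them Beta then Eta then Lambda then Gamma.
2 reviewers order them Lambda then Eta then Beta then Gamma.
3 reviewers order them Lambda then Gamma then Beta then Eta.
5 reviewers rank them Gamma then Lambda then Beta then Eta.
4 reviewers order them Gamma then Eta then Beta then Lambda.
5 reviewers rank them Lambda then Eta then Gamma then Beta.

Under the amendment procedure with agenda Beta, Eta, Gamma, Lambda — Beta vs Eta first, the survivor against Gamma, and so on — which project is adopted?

Round 1: Beta vs Eta — 12–11, Beta advances.
Round 2: Beta vs Gamma — 6–17, Gamma advances.
Round 3: Gamma vs Lambda — 9–14, Lambda advances.
Lambda survives the agenda.

Lambda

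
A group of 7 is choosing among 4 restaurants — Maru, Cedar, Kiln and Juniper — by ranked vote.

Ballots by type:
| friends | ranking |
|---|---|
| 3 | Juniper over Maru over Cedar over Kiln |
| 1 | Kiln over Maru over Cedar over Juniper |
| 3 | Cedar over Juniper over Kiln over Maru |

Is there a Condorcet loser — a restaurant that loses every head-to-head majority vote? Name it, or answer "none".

none

Head-to-head results (7 friends):
Maru vs Cedar: Maru preferred on 3+1 = 4 ballots; Maru wins 4–3.
Maru vs Kiln: 3 to 4, Kiln.
Maru vs Juniper: 1 to 6, Juniper.
Cedar vs Kiln: Cedar, 6–1.
Cedar–Juniper: Cedar 4–3.
Kiln vs Juniper: Kiln is ranked higher on 1 ballot, Juniper on 6. Juniper wins 6–1.
No restaurant is winless: Maru beats Cedar; Cedar beats Kiln; Kiln beats Maru; Juniper beats Maru. There is no Condorcet loser.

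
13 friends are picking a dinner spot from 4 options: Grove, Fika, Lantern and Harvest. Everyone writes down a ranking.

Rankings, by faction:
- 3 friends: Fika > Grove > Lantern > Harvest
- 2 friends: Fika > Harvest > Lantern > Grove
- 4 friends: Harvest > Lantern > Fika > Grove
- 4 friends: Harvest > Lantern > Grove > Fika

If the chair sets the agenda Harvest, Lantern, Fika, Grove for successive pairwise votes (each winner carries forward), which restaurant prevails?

Round 1: Harvest vs Lantern — 10–3, Harvest advances.
Round 2: Harvest vs Fika — 8–5, Harvest advances.
Round 3: Harvest vs Grove — 10–3, Harvest advances.
Harvest survives the agenda.

Harvest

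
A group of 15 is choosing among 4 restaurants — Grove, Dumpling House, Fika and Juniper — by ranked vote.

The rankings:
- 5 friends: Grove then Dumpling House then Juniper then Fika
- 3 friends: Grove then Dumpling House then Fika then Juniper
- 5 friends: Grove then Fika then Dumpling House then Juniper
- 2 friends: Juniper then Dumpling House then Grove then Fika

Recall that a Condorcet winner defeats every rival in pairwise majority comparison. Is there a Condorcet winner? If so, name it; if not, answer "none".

Pairwise majorities:
Grove vs Dumpling House: Grove is ranked higher on 5+3+5 = 13 ballots, Dumpling House on 2. Grove wins 13–2.
Grove vs Fika: Grove preferred on 5+3+5+2 = 15 ballots; Grove wins 15–0.
Grove vs Juniper: 5+3+5 = 13 for Grove, 2 for Juniper — Grove by 13–2.
Dumpling House vs Fika: 10 to 5, Dumpling House.
Dumpling House vs Juniper: 13 to 2, Dumpling House.
Fika vs Juniper: Fika preferred on 3+5 = 8 ballots; Fika wins 8–7.
Grove wins every pairwise contest, so Grove is the Condorcet winner.

Grove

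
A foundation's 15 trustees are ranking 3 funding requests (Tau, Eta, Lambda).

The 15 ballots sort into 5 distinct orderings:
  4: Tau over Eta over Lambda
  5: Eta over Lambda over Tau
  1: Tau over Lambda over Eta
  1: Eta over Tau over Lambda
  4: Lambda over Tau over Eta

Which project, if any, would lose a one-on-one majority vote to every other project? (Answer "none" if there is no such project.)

none

Pairwise majorities:
Tau vs Eta: 4+1+4 = 9 for Tau, 6 for Eta — Tau by 9–6.
Tau vs Lambda: 4+1+1 = 6 for Tau, 9 for Lambda — Lambda by 9–6.
Eta vs Lambda: Eta is ranked higher on 4+5+1 = 10 ballots, Lambda on 5. Eta wins 10–5.
Every project wins at least one matchup (Tau beats Eta; Eta beats Lambda; Lambda beats Tau), so there is no Condorcet loser.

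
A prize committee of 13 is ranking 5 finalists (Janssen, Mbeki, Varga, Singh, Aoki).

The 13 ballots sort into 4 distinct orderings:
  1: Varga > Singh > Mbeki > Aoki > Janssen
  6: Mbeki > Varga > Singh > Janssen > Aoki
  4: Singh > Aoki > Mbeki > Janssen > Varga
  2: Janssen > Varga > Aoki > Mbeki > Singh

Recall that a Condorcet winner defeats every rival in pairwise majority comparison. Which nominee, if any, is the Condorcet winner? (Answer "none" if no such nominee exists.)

Mbeki

Check each pair by majority over 13 ballots:
Janssen vs Mbeki: 2 to 11, Mbeki.
Janssen vs Varga: 6 to 7, Varga.
Janssen vs Singh: 2 for Janssen, 11 for Singh — Singh by 11–2.
Janssen vs Aoki: Janssen is ranked higher on 6+2 = 8 ballots, Aoki on 5. Janssen wins 8–5.
Mbeki vs Varga: Mbeki preferred on 6+4 = 10 ballots; Mbeki wins 10–3.
Mbeki vs Singh: Mbeki preferred on 6+2 = 8 ballots; Mbeki wins 8–5.
Mbeki vs Aoki: 7 to 6, Mbeki.
Varga vs Singh: 1+6+2 = 9 for Varga, 4 for Singh — Varga by 9–4.
Varga vs Aoki: 1+6+2 = 9 for Varga, 4 for Aoki — Varga by 9–4.
Singh vs Aoki: 1+6+4 = 11 for Singh, 2 for Aoki — Singh by 11–2.
Mbeki beats each of Janssen, Varga, Singh, Aoki — Mbeki is the Condorcet winner.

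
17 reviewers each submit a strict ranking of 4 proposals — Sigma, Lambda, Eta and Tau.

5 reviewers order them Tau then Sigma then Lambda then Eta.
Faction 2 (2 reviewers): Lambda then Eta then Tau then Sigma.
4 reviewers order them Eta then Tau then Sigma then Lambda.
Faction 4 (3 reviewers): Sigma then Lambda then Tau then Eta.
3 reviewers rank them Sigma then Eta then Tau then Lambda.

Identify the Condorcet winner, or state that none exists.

none

Head-to-head results (17 reviewers):
Sigma vs Lambda: Sigma is ranked higher on 5+4+3+3 = 15 ballots, Lambda on 2. Sigma wins 15–2.
Sigma vs Eta: Sigma preferred on 5+3+3 = 11 ballots; Sigma wins 11–6.
Sigma vs Tau: Sigma is ranked higher on 3+3 = 6 ballots, Tau on 11. Tau wins 11–6.
Lambda vs Eta: 10 to 7, Lambda.
Lambda vs Tau: Lambda is ranked higher on 2+3 = 5 ballots, Tau on 12. Tau wins 12–5.
Eta vs Tau: Eta is ranked higher on 2+4+3 = 9 ballots, Tau on 8. Eta wins 9–8.
Each project drops at least one matchup (Sigma loses to Tau; Lambda loses to Sigma; Eta loses to Sigma; Tau loses to Eta); the cycle Sigma beats Eta beats Tau beats Sigma rules out a Condorcet winner.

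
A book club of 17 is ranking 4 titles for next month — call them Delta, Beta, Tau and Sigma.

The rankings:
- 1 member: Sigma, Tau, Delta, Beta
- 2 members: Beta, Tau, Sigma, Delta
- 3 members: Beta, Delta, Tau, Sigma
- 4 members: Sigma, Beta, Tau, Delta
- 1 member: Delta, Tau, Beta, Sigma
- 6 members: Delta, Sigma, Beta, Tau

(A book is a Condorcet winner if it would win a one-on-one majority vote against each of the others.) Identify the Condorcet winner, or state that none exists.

Head-to-head results (17 members):
Delta vs Beta: 8 to 9, Beta.
Delta vs Tau: Delta preferred on 3+1+6 = 10 ballots; Delta wins 10–7.
Delta vs Sigma: 10 to 7, Delta.
Beta vs Tau: Beta is ranked higher on 2+3+4+6 = 15 ballots, Tau on 2. Beta wins 15–2.
Beta vs Sigma: 2+3+1 = 6 for Beta, 11 for Sigma — Sigma by 11–6.
Tau vs Sigma: Tau preferred on 2+3+1 = 6 ballots; Sigma wins 11–6.
Every book loses at least once (Delta loses to Beta; Beta loses to Sigma; Tau loses to Delta; Sigma loses to Delta). The majority relation contains the cycle Delta beats Sigma beats Beta beats Delta, so there is no Condorcet winner.

none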